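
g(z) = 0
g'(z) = 0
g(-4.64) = 0.00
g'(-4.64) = 0.00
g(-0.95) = 0.00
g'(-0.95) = 0.00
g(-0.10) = 0.00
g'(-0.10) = 0.00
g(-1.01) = 0.00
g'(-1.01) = 0.00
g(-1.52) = 0.00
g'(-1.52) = 0.00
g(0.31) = 0.00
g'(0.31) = 0.00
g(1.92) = 0.00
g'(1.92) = 0.00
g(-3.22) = 0.00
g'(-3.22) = 0.00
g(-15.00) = 0.00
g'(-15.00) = 0.00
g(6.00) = 0.00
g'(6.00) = 0.00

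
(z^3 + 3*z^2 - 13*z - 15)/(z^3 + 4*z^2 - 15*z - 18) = (z + 5)/(z + 6)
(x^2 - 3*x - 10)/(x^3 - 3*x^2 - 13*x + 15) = (x + 2)/(x^2 + 2*x - 3)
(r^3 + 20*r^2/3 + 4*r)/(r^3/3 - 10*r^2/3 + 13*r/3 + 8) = r*(3*r^2 + 20*r + 12)/(r^3 - 10*r^2 + 13*r + 24)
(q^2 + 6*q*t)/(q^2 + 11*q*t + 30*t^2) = q/(q + 5*t)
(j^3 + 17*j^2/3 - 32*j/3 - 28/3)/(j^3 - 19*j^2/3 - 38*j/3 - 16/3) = (j^2 + 5*j - 14)/(j^2 - 7*j - 8)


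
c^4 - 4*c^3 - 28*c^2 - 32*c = c*(c - 8)*(c + 2)^2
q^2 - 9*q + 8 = (q - 8)*(q - 1)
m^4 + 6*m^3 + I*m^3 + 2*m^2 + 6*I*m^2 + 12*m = m*(m + 6)*(m - I)*(m + 2*I)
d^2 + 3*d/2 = d*(d + 3/2)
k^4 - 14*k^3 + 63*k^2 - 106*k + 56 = (k - 7)*(k - 4)*(k - 2)*(k - 1)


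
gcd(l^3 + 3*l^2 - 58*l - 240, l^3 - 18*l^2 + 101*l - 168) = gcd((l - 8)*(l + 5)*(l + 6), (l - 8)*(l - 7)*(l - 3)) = l - 8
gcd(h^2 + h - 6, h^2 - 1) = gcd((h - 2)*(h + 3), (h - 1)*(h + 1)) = 1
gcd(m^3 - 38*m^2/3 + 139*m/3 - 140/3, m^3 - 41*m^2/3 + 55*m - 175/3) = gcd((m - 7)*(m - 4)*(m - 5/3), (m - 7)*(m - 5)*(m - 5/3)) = m^2 - 26*m/3 + 35/3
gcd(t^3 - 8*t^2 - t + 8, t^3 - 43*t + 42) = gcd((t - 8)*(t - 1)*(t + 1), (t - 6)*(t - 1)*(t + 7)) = t - 1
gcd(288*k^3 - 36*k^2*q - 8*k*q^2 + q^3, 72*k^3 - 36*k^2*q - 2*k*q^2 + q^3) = -36*k^2 + q^2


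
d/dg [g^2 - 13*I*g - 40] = 2*g - 13*I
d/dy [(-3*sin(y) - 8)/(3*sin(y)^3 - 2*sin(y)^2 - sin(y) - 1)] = (18*sin(y)^3 + 66*sin(y)^2 - 32*sin(y) - 5)*cos(y)/(-3*sin(y)^3 + 2*sin(y)^2 + sin(y) + 1)^2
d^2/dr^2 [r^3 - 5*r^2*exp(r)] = -5*r^2*exp(r) - 20*r*exp(r) + 6*r - 10*exp(r)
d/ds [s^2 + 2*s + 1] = 2*s + 2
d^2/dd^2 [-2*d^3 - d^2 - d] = -12*d - 2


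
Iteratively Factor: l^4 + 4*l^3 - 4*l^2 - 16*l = (l)*(l^3 + 4*l^2 - 4*l - 16) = l*(l - 2)*(l^2 + 6*l + 8) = l*(l - 2)*(l + 4)*(l + 2)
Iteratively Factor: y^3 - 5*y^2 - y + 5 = (y - 1)*(y^2 - 4*y - 5) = (y - 1)*(y + 1)*(y - 5)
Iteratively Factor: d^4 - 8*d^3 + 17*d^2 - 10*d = (d - 2)*(d^3 - 6*d^2 + 5*d) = d*(d - 2)*(d^2 - 6*d + 5) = d*(d - 5)*(d - 2)*(d - 1)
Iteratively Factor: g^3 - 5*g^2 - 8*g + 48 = (g - 4)*(g^2 - g - 12) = (g - 4)^2*(g + 3)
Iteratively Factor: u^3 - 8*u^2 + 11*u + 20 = (u - 5)*(u^2 - 3*u - 4) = (u - 5)*(u - 4)*(u + 1)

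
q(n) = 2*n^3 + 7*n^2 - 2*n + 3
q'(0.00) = -2.00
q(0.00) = 3.00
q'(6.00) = 298.00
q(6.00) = 675.00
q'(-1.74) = -8.19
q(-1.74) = 17.14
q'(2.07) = 52.69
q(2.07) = 46.59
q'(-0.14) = -3.84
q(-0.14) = 3.41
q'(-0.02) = -2.28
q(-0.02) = 3.04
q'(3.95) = 146.92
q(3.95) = 227.58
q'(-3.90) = 34.66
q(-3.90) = -1.37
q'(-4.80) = 69.04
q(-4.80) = -47.30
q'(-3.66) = 27.13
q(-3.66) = 6.03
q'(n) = 6*n^2 + 14*n - 2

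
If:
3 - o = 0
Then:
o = 3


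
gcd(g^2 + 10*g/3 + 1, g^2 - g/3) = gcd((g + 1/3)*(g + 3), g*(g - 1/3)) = 1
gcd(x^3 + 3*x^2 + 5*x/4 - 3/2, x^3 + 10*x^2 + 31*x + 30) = x + 2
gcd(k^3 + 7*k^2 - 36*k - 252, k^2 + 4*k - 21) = k + 7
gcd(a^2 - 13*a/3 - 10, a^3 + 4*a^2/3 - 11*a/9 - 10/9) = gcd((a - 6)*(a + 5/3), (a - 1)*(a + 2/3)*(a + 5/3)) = a + 5/3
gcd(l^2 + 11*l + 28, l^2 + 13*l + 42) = l + 7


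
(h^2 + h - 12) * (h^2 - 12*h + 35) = h^4 - 11*h^3 + 11*h^2 + 179*h - 420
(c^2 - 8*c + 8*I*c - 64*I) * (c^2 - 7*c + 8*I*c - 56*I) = c^4 - 15*c^3 + 16*I*c^3 - 8*c^2 - 240*I*c^2 + 960*c + 896*I*c - 3584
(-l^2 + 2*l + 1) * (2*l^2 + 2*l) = -2*l^4 + 2*l^3 + 6*l^2 + 2*l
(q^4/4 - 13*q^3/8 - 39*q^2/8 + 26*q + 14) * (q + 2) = q^5/4 - 9*q^4/8 - 65*q^3/8 + 65*q^2/4 + 66*q + 28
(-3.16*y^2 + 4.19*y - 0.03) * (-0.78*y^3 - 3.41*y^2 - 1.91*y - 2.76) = 2.4648*y^5 + 7.5074*y^4 - 8.2289*y^3 + 0.821*y^2 - 11.5071*y + 0.0828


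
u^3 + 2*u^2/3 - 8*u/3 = u*(u - 4/3)*(u + 2)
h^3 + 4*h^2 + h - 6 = (h - 1)*(h + 2)*(h + 3)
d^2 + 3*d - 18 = (d - 3)*(d + 6)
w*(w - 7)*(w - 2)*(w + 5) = w^4 - 4*w^3 - 31*w^2 + 70*w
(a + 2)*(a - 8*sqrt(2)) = a^2 - 8*sqrt(2)*a + 2*a - 16*sqrt(2)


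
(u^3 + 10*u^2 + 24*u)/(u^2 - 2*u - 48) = u*(u + 4)/(u - 8)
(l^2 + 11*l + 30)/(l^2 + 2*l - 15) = (l + 6)/(l - 3)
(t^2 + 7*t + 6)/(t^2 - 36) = (t + 1)/(t - 6)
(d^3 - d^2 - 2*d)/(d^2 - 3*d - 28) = d*(-d^2 + d + 2)/(-d^2 + 3*d + 28)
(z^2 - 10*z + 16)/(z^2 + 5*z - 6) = (z^2 - 10*z + 16)/(z^2 + 5*z - 6)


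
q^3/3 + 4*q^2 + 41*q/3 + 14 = (q/3 + 1)*(q + 2)*(q + 7)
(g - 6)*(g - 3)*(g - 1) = g^3 - 10*g^2 + 27*g - 18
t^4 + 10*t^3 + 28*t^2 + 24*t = t*(t + 2)^2*(t + 6)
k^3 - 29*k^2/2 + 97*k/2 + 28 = (k - 8)*(k - 7)*(k + 1/2)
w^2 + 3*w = w*(w + 3)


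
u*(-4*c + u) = -4*c*u + u^2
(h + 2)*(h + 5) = h^2 + 7*h + 10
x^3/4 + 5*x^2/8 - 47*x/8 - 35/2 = (x/4 + 1)*(x - 5)*(x + 7/2)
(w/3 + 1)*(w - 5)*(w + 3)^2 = w^4/3 + 4*w^3/3 - 6*w^2 - 36*w - 45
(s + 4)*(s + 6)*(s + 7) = s^3 + 17*s^2 + 94*s + 168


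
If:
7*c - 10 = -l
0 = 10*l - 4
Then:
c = 48/35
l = 2/5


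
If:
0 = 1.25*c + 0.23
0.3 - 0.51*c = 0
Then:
No Solution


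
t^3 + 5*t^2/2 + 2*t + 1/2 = (t + 1/2)*(t + 1)^2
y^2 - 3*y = y*(y - 3)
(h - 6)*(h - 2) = h^2 - 8*h + 12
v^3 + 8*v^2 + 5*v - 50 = (v - 2)*(v + 5)^2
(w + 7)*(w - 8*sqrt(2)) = w^2 - 8*sqrt(2)*w + 7*w - 56*sqrt(2)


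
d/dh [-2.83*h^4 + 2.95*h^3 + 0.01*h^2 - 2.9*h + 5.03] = -11.32*h^3 + 8.85*h^2 + 0.02*h - 2.9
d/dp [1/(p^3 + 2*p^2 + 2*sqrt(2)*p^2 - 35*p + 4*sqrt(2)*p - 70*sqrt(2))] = (-3*p^2 - 4*sqrt(2)*p - 4*p - 4*sqrt(2) + 35)/(p^3 + 2*p^2 + 2*sqrt(2)*p^2 - 35*p + 4*sqrt(2)*p - 70*sqrt(2))^2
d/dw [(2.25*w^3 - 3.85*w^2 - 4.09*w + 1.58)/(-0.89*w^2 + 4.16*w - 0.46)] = (-2.0025*w^4 + 18.72*w^3 - 22.7611*w^2 + 6.3544*w - 4.6914)/(0.7921*w^4 - 7.4048*w^3 + 18.1244*w^2 - 3.8272*w + 0.2116)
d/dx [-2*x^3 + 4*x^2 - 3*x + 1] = -6*x^2 + 8*x - 3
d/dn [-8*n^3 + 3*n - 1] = 3 - 24*n^2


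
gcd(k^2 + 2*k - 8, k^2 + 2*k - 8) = k^2 + 2*k - 8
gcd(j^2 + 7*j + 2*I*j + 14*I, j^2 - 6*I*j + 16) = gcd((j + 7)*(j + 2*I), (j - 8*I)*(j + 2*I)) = j + 2*I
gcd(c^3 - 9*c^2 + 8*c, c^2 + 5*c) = c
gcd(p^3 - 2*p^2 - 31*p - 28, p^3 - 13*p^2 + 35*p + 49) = p^2 - 6*p - 7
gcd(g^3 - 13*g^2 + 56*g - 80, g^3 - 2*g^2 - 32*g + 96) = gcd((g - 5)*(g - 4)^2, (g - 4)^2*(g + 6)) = g^2 - 8*g + 16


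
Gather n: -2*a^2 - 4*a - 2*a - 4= -2*a^2 - 6*a - 4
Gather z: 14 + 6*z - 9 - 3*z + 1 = 3*z + 6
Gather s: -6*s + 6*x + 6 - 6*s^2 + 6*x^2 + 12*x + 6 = -6*s^2 - 6*s + 6*x^2 + 18*x + 12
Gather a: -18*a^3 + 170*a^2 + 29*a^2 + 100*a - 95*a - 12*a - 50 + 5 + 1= -18*a^3 + 199*a^2 - 7*a - 44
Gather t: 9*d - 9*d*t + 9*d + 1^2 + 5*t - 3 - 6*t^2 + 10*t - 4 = 18*d - 6*t^2 + t*(15 - 9*d) - 6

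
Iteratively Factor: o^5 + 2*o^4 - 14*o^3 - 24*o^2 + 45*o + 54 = (o - 3)*(o^4 + 5*o^3 + o^2 - 21*o - 18) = (o - 3)*(o + 1)*(o^3 + 4*o^2 - 3*o - 18) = (o - 3)*(o - 2)*(o + 1)*(o^2 + 6*o + 9) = (o - 3)*(o - 2)*(o + 1)*(o + 3)*(o + 3)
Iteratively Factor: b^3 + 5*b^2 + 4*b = (b)*(b^2 + 5*b + 4) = b*(b + 1)*(b + 4)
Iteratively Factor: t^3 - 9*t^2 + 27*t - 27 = (t - 3)*(t^2 - 6*t + 9) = (t - 3)^2*(t - 3)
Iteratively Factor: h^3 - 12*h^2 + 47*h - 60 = (h - 3)*(h^2 - 9*h + 20) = (h - 5)*(h - 3)*(h - 4)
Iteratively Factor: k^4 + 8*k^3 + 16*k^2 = (k + 4)*(k^3 + 4*k^2) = (k + 4)^2*(k^2) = k*(k + 4)^2*(k)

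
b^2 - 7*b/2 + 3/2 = (b - 3)*(b - 1/2)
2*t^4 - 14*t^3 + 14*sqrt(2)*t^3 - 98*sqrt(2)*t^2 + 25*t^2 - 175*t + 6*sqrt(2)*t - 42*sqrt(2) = (t - 7)*(t + 6*sqrt(2))*(sqrt(2)*t + 1)^2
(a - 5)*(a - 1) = a^2 - 6*a + 5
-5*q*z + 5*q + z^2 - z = (-5*q + z)*(z - 1)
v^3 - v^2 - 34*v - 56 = (v - 7)*(v + 2)*(v + 4)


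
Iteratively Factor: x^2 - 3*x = (x)*(x - 3)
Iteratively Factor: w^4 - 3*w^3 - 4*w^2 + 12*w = (w - 2)*(w^3 - w^2 - 6*w) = (w - 2)*(w + 2)*(w^2 - 3*w) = (w - 3)*(w - 2)*(w + 2)*(w)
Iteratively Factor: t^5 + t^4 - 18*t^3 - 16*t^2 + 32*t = (t - 4)*(t^4 + 5*t^3 + 2*t^2 - 8*t) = (t - 4)*(t + 2)*(t^3 + 3*t^2 - 4*t) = (t - 4)*(t + 2)*(t + 4)*(t^2 - t) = t*(t - 4)*(t + 2)*(t + 4)*(t - 1)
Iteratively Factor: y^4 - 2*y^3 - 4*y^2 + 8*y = (y)*(y^3 - 2*y^2 - 4*y + 8) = y*(y + 2)*(y^2 - 4*y + 4) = y*(y - 2)*(y + 2)*(y - 2)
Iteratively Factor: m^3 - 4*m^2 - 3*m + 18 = (m + 2)*(m^2 - 6*m + 9) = (m - 3)*(m + 2)*(m - 3)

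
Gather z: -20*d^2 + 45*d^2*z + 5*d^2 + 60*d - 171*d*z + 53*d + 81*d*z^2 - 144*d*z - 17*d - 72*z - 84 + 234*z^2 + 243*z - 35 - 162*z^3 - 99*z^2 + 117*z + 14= -15*d^2 + 96*d - 162*z^3 + z^2*(81*d + 135) + z*(45*d^2 - 315*d + 288) - 105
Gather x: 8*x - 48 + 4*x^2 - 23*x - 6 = 4*x^2 - 15*x - 54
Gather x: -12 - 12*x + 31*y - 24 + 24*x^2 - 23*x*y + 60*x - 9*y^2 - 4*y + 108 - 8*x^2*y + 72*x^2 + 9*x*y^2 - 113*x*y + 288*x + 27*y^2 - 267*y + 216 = x^2*(96 - 8*y) + x*(9*y^2 - 136*y + 336) + 18*y^2 - 240*y + 288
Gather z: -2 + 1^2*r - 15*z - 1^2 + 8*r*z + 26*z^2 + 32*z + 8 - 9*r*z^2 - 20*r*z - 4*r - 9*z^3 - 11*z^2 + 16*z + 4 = -3*r - 9*z^3 + z^2*(15 - 9*r) + z*(33 - 12*r) + 9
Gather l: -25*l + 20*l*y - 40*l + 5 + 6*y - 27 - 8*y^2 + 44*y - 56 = l*(20*y - 65) - 8*y^2 + 50*y - 78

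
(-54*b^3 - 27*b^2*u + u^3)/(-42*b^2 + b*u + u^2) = (9*b^2 + 6*b*u + u^2)/(7*b + u)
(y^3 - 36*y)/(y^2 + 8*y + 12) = y*(y - 6)/(y + 2)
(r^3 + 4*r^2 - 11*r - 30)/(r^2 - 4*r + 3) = (r^2 + 7*r + 10)/(r - 1)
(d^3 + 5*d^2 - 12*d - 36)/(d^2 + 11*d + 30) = (d^2 - d - 6)/(d + 5)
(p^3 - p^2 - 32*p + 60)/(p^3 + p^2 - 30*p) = (p - 2)/p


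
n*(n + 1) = n^2 + n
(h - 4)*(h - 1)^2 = h^3 - 6*h^2 + 9*h - 4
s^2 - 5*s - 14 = (s - 7)*(s + 2)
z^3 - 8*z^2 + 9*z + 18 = (z - 6)*(z - 3)*(z + 1)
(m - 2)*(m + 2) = m^2 - 4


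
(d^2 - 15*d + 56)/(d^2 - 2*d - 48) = (d - 7)/(d + 6)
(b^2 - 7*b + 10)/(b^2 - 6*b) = (b^2 - 7*b + 10)/(b*(b - 6))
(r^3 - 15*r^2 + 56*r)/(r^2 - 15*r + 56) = r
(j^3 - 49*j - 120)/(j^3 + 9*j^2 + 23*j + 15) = (j - 8)/(j + 1)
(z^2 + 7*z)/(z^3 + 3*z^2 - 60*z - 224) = z/(z^2 - 4*z - 32)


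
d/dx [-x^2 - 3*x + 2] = -2*x - 3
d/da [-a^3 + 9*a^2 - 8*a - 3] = -3*a^2 + 18*a - 8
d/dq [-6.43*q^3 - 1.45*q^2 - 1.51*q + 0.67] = -19.29*q^2 - 2.9*q - 1.51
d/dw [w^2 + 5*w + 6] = 2*w + 5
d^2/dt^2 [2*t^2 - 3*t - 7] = 4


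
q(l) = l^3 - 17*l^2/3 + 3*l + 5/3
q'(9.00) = 144.00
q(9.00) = 298.67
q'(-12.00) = 571.00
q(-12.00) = -2578.33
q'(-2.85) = 59.67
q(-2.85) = -76.06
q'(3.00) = -4.00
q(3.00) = -13.33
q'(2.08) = -7.59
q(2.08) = -7.61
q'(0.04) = 2.55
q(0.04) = 1.78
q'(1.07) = -5.69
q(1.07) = -0.39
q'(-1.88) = 34.91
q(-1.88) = -30.65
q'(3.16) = -2.86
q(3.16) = -13.88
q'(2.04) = -7.64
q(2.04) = -7.31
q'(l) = 3*l^2 - 34*l/3 + 3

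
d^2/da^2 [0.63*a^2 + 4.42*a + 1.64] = 1.26000000000000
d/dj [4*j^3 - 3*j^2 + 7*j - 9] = 12*j^2 - 6*j + 7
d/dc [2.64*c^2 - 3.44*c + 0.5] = 5.28*c - 3.44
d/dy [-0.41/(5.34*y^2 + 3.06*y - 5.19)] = (4.3788*y + 1.2546)/(5.34*y^2 + 3.06*y - 5.19)^2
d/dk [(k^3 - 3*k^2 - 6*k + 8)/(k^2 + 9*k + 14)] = (k^2 + 14*k - 39)/(k^2 + 14*k + 49)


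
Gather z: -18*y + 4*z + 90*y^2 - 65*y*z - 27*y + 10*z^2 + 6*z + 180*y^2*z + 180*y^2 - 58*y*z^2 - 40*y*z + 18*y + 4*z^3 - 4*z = 270*y^2 - 27*y + 4*z^3 + z^2*(10 - 58*y) + z*(180*y^2 - 105*y + 6)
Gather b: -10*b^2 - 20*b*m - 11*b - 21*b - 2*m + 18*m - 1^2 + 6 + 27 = -10*b^2 + b*(-20*m - 32) + 16*m + 32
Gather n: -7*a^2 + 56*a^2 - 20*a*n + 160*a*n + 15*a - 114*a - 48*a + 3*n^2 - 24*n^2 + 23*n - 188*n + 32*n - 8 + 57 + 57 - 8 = 49*a^2 - 147*a - 21*n^2 + n*(140*a - 133) + 98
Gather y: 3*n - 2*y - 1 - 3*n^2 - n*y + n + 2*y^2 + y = -3*n^2 + 4*n + 2*y^2 + y*(-n - 1) - 1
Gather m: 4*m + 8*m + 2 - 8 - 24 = 12*m - 30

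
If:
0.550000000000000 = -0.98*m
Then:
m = -0.56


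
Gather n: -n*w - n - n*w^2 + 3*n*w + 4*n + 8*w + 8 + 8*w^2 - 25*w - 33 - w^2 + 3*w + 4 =n*(-w^2 + 2*w + 3) + 7*w^2 - 14*w - 21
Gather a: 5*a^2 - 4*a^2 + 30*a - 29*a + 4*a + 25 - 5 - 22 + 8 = a^2 + 5*a + 6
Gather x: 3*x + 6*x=9*x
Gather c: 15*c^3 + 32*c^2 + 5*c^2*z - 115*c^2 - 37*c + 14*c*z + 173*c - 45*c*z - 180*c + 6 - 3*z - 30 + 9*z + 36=15*c^3 + c^2*(5*z - 83) + c*(-31*z - 44) + 6*z + 12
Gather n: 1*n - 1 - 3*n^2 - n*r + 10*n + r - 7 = -3*n^2 + n*(11 - r) + r - 8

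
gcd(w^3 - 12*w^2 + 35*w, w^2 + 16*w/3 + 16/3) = 1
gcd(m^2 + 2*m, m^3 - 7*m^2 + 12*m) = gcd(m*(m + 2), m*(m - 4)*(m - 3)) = m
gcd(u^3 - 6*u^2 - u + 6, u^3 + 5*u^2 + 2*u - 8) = u - 1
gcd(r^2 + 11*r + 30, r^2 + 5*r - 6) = r + 6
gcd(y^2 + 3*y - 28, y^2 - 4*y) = y - 4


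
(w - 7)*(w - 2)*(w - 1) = w^3 - 10*w^2 + 23*w - 14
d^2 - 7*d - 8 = (d - 8)*(d + 1)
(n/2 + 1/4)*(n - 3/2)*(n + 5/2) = n^3/2 + 3*n^2/4 - 13*n/8 - 15/16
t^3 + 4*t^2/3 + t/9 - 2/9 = (t - 1/3)*(t + 2/3)*(t + 1)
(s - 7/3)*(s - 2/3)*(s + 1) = s^3 - 2*s^2 - 13*s/9 + 14/9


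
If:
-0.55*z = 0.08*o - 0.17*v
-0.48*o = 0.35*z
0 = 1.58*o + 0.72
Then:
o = -0.46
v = 1.81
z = 0.62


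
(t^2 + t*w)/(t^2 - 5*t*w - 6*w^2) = t/(t - 6*w)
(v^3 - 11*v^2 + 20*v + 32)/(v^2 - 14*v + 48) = (v^2 - 3*v - 4)/(v - 6)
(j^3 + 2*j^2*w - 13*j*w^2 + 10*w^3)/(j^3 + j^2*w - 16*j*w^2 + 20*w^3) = (-j + w)/(-j + 2*w)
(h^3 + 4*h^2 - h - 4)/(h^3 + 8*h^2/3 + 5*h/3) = 3*(h^2 + 3*h - 4)/(h*(3*h + 5))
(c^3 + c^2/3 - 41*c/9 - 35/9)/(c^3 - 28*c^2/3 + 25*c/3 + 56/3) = (c + 5/3)/(c - 8)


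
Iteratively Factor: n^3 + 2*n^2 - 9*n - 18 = (n + 2)*(n^2 - 9) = (n - 3)*(n + 2)*(n + 3)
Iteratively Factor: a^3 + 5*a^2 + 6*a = (a + 2)*(a^2 + 3*a) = a*(a + 2)*(a + 3)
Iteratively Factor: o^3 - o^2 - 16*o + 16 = (o - 1)*(o^2 - 16) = (o - 1)*(o + 4)*(o - 4)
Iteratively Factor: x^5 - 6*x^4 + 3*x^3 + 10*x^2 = (x)*(x^4 - 6*x^3 + 3*x^2 + 10*x) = x*(x - 2)*(x^3 - 4*x^2 - 5*x) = x*(x - 5)*(x - 2)*(x^2 + x) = x^2*(x - 5)*(x - 2)*(x + 1)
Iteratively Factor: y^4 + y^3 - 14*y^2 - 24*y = (y + 2)*(y^3 - y^2 - 12*y) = y*(y + 2)*(y^2 - y - 12) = y*(y + 2)*(y + 3)*(y - 4)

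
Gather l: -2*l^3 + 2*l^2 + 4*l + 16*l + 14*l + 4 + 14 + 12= -2*l^3 + 2*l^2 + 34*l + 30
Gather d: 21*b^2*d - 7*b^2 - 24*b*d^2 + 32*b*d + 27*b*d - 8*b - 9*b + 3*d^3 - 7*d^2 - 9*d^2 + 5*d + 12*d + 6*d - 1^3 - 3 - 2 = -7*b^2 - 17*b + 3*d^3 + d^2*(-24*b - 16) + d*(21*b^2 + 59*b + 23) - 6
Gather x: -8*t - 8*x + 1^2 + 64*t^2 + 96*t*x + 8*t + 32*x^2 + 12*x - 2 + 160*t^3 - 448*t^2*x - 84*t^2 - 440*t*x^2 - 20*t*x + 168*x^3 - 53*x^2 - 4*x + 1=160*t^3 - 20*t^2 + 168*x^3 + x^2*(-440*t - 21) + x*(-448*t^2 + 76*t)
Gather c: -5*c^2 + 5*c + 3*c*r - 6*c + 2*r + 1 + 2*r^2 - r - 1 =-5*c^2 + c*(3*r - 1) + 2*r^2 + r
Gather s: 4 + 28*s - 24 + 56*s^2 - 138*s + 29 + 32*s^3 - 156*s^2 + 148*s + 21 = 32*s^3 - 100*s^2 + 38*s + 30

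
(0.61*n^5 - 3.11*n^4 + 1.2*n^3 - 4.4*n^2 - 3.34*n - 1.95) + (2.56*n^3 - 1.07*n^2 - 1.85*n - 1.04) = 0.61*n^5 - 3.11*n^4 + 3.76*n^3 - 5.47*n^2 - 5.19*n - 2.99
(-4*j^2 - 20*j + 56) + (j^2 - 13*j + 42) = -3*j^2 - 33*j + 98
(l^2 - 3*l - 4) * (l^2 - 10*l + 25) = l^4 - 13*l^3 + 51*l^2 - 35*l - 100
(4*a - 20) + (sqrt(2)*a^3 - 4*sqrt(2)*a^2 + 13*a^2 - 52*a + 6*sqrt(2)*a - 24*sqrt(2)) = sqrt(2)*a^3 - 4*sqrt(2)*a^2 + 13*a^2 - 48*a + 6*sqrt(2)*a - 24*sqrt(2) - 20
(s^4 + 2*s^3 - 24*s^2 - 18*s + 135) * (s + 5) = s^5 + 7*s^4 - 14*s^3 - 138*s^2 + 45*s + 675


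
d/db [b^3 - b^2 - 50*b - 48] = 3*b^2 - 2*b - 50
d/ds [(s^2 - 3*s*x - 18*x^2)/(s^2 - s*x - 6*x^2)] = 2*s*x*(s + 12*x)/(s^4 - 2*s^3*x - 11*s^2*x^2 + 12*s*x^3 + 36*x^4)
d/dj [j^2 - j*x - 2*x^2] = 2*j - x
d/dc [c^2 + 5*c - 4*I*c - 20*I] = 2*c + 5 - 4*I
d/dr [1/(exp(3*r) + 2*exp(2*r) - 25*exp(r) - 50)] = (-3*exp(2*r) - 4*exp(r) + 25)*exp(r)/(exp(3*r) + 2*exp(2*r) - 25*exp(r) - 50)^2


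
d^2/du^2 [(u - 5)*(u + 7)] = 2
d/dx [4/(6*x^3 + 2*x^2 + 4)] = 2*x*(-9*x - 2)/(3*x^3 + x^2 + 2)^2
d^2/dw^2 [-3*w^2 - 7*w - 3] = -6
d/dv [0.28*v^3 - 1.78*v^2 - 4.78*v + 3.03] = 0.84*v^2 - 3.56*v - 4.78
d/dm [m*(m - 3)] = 2*m - 3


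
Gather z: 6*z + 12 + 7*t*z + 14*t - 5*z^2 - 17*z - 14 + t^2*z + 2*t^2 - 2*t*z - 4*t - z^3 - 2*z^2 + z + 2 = 2*t^2 + 10*t - z^3 - 7*z^2 + z*(t^2 + 5*t - 10)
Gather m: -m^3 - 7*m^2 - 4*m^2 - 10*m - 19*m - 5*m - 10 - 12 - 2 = -m^3 - 11*m^2 - 34*m - 24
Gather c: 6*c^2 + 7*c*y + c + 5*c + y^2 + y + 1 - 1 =6*c^2 + c*(7*y + 6) + y^2 + y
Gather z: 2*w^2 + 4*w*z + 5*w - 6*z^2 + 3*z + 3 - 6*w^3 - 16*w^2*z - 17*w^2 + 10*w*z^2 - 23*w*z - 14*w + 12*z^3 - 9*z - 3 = -6*w^3 - 15*w^2 - 9*w + 12*z^3 + z^2*(10*w - 6) + z*(-16*w^2 - 19*w - 6)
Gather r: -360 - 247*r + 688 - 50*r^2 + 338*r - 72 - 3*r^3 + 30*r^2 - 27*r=-3*r^3 - 20*r^2 + 64*r + 256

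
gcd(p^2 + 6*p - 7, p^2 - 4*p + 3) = p - 1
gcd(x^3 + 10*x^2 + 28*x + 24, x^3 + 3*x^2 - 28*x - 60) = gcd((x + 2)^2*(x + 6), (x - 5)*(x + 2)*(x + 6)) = x^2 + 8*x + 12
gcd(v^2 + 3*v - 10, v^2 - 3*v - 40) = v + 5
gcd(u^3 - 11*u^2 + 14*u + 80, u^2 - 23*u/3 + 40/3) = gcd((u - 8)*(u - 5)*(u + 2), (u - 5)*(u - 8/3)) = u - 5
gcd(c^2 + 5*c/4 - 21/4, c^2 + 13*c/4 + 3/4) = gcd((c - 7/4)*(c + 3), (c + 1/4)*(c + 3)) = c + 3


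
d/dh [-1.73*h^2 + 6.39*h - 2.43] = 6.39 - 3.46*h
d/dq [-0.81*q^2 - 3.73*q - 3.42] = -1.62*q - 3.73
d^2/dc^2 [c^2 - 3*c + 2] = 2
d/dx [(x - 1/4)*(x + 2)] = 2*x + 7/4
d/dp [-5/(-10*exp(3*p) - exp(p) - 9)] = (-150*exp(2*p) - 5)*exp(p)/(10*exp(3*p) + exp(p) + 9)^2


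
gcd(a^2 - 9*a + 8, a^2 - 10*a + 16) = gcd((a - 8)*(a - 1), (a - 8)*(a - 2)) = a - 8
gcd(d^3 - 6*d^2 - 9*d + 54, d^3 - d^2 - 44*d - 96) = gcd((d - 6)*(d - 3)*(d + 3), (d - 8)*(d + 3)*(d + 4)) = d + 3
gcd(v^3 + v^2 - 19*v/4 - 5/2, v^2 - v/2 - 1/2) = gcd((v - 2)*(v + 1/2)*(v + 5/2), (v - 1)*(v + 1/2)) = v + 1/2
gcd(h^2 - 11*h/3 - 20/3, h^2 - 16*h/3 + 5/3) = h - 5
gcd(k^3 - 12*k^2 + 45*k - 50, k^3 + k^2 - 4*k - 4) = k - 2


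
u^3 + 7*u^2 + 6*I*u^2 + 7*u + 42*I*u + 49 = (u + 7)*(u - I)*(u + 7*I)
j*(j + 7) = j^2 + 7*j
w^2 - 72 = (w - 6*sqrt(2))*(w + 6*sqrt(2))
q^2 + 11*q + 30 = (q + 5)*(q + 6)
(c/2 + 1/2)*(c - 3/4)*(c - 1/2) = c^3/2 - c^2/8 - 7*c/16 + 3/16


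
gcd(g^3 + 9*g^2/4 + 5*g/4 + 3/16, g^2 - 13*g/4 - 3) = 1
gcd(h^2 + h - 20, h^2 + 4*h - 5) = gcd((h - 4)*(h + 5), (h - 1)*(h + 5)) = h + 5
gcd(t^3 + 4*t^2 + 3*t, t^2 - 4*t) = t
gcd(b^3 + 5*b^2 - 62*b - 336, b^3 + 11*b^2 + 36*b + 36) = b + 6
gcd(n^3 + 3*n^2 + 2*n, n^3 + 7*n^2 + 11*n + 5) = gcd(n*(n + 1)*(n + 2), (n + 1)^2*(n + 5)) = n + 1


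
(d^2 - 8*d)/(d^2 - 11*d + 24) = d/(d - 3)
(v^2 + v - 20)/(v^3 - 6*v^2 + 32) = (v + 5)/(v^2 - 2*v - 8)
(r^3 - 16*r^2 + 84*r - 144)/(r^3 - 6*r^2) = 1 - 10/r + 24/r^2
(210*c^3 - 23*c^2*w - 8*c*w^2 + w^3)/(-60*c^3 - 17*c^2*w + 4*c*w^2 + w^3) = (42*c^2 - 13*c*w + w^2)/(-12*c^2 - c*w + w^2)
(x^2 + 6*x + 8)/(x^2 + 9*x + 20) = (x + 2)/(x + 5)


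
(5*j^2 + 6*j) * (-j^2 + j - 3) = -5*j^4 - j^3 - 9*j^2 - 18*j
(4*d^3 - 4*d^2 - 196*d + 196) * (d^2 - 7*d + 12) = 4*d^5 - 32*d^4 - 120*d^3 + 1520*d^2 - 3724*d + 2352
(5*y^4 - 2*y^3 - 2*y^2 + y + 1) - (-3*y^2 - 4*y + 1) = 5*y^4 - 2*y^3 + y^2 + 5*y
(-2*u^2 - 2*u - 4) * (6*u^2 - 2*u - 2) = -12*u^4 - 8*u^3 - 16*u^2 + 12*u + 8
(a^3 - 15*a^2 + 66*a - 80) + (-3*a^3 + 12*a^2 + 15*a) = -2*a^3 - 3*a^2 + 81*a - 80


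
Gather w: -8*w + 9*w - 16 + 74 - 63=w - 5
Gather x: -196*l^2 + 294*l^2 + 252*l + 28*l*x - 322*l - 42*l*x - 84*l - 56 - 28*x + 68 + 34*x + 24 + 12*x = 98*l^2 - 154*l + x*(18 - 14*l) + 36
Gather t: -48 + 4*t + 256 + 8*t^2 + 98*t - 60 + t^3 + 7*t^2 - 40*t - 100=t^3 + 15*t^2 + 62*t + 48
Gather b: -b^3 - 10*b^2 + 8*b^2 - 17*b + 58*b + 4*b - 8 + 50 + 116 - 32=-b^3 - 2*b^2 + 45*b + 126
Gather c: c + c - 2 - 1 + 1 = 2*c - 2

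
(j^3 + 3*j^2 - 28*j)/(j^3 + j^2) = (j^2 + 3*j - 28)/(j*(j + 1))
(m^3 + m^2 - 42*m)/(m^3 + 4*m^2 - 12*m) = (m^2 + m - 42)/(m^2 + 4*m - 12)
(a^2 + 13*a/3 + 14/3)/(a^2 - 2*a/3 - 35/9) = 3*(3*a^2 + 13*a + 14)/(9*a^2 - 6*a - 35)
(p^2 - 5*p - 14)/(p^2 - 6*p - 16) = (p - 7)/(p - 8)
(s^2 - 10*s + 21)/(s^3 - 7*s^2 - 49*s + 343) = (s - 3)/(s^2 - 49)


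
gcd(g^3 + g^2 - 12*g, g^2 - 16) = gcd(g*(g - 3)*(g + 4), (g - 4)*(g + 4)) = g + 4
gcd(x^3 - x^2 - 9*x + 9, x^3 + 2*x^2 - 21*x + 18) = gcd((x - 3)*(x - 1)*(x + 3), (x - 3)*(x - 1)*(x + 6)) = x^2 - 4*x + 3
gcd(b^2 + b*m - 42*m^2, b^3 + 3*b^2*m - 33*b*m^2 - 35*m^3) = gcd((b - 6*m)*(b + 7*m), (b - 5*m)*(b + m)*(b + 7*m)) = b + 7*m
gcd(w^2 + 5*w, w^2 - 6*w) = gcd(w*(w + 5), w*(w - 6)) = w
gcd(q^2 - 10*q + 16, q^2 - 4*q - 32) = q - 8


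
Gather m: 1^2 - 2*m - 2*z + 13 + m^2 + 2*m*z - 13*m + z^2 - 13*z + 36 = m^2 + m*(2*z - 15) + z^2 - 15*z + 50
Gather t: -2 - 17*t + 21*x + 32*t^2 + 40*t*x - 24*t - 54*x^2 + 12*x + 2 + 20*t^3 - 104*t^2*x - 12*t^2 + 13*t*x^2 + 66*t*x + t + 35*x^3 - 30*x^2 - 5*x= 20*t^3 + t^2*(20 - 104*x) + t*(13*x^2 + 106*x - 40) + 35*x^3 - 84*x^2 + 28*x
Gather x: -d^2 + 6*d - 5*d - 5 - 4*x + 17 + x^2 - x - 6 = -d^2 + d + x^2 - 5*x + 6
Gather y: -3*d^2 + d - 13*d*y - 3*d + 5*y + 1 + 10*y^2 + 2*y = -3*d^2 - 2*d + 10*y^2 + y*(7 - 13*d) + 1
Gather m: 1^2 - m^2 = 1 - m^2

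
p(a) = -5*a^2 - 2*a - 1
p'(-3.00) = 28.00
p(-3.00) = -40.00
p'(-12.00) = 118.00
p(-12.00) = -697.00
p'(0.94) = -11.40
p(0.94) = -7.30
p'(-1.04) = 8.40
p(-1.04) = -4.33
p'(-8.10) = 79.00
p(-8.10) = -312.85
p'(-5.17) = 49.70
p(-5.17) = -124.30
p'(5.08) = -52.80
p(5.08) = -140.19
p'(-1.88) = 16.80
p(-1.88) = -14.91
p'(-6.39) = 61.90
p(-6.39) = -192.38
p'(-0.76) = 5.60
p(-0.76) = -2.37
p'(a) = -10*a - 2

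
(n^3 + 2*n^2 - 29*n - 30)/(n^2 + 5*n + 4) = (n^2 + n - 30)/(n + 4)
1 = 1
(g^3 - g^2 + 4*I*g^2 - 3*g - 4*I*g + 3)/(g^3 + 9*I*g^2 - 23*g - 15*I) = (g - 1)/(g + 5*I)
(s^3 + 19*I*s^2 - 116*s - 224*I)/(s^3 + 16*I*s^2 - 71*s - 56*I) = (s + 4*I)/(s + I)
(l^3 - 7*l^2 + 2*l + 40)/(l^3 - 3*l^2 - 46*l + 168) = (l^2 - 3*l - 10)/(l^2 + l - 42)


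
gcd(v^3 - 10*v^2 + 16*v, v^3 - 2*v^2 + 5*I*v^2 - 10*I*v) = v^2 - 2*v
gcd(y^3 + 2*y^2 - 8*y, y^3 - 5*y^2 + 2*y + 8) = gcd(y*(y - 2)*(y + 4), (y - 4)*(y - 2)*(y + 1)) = y - 2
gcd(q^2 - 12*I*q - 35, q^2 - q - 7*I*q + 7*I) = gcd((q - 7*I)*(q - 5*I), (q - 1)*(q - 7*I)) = q - 7*I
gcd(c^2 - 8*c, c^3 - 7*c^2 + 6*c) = c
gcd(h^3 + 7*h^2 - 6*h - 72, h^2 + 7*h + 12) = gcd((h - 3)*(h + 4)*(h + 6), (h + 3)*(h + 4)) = h + 4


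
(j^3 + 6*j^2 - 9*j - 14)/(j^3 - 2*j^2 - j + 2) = (j + 7)/(j - 1)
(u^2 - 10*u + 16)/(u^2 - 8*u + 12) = (u - 8)/(u - 6)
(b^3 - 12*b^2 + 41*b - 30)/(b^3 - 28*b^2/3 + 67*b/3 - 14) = 3*(b - 5)/(3*b - 7)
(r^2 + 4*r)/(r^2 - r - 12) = r*(r + 4)/(r^2 - r - 12)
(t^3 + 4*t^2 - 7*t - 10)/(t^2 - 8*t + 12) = (t^2 + 6*t + 5)/(t - 6)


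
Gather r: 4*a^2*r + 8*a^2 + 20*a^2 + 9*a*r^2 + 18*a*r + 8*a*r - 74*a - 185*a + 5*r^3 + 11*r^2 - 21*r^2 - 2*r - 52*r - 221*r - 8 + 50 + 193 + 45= 28*a^2 - 259*a + 5*r^3 + r^2*(9*a - 10) + r*(4*a^2 + 26*a - 275) + 280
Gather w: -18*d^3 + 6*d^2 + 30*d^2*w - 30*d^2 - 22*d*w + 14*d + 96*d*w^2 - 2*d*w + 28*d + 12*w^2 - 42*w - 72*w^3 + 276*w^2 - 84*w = -18*d^3 - 24*d^2 + 42*d - 72*w^3 + w^2*(96*d + 288) + w*(30*d^2 - 24*d - 126)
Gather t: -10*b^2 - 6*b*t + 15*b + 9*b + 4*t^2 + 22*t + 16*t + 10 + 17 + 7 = -10*b^2 + 24*b + 4*t^2 + t*(38 - 6*b) + 34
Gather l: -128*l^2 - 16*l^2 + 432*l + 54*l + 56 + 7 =-144*l^2 + 486*l + 63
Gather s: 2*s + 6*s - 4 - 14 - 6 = 8*s - 24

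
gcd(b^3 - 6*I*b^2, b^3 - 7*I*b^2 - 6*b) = b^2 - 6*I*b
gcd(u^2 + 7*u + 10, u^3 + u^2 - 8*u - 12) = u + 2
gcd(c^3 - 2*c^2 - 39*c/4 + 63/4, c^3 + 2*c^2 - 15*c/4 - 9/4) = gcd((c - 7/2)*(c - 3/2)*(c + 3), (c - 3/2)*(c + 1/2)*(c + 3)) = c^2 + 3*c/2 - 9/2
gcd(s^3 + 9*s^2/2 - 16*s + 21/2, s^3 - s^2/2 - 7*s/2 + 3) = s^2 - 5*s/2 + 3/2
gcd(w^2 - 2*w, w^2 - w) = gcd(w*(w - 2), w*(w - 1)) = w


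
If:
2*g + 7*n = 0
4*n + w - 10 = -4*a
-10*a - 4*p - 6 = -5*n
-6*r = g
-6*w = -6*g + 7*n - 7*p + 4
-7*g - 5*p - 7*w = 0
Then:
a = 12595/433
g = 36554/433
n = -10444/433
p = -45192/433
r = -18277/1299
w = -4274/433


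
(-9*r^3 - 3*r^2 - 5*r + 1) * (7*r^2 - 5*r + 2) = -63*r^5 + 24*r^4 - 38*r^3 + 26*r^2 - 15*r + 2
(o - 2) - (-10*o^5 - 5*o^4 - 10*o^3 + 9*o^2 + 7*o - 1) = 10*o^5 + 5*o^4 + 10*o^3 - 9*o^2 - 6*o - 1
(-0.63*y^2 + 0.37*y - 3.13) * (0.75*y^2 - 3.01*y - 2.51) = -0.4725*y^4 + 2.1738*y^3 - 1.8799*y^2 + 8.4926*y + 7.8563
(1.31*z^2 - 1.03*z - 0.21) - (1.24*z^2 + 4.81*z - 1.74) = 0.0700000000000001*z^2 - 5.84*z + 1.53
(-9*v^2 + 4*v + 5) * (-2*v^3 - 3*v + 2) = 18*v^5 - 8*v^4 + 17*v^3 - 30*v^2 - 7*v + 10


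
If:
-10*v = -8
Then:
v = 4/5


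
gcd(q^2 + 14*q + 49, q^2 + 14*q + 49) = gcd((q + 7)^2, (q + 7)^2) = q^2 + 14*q + 49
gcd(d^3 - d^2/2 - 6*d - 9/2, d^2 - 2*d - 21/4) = d + 3/2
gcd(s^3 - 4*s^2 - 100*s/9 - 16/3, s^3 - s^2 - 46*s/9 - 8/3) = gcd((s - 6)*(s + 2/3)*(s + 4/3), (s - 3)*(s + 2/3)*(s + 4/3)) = s^2 + 2*s + 8/9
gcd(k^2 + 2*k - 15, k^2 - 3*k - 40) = k + 5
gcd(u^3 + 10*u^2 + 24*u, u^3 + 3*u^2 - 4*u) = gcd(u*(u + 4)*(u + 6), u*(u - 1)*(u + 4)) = u^2 + 4*u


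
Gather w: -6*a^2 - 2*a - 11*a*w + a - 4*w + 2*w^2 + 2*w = -6*a^2 - a + 2*w^2 + w*(-11*a - 2)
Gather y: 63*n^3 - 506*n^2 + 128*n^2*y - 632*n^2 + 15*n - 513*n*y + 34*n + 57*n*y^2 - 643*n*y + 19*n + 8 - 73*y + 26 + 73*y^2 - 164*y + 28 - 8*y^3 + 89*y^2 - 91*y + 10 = 63*n^3 - 1138*n^2 + 68*n - 8*y^3 + y^2*(57*n + 162) + y*(128*n^2 - 1156*n - 328) + 72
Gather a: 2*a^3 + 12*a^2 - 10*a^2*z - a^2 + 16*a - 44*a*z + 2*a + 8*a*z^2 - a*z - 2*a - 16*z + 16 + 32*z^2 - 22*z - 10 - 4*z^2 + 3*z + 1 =2*a^3 + a^2*(11 - 10*z) + a*(8*z^2 - 45*z + 16) + 28*z^2 - 35*z + 7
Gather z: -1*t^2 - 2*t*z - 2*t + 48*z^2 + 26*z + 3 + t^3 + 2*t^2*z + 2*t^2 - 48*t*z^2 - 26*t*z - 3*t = t^3 + t^2 - 5*t + z^2*(48 - 48*t) + z*(2*t^2 - 28*t + 26) + 3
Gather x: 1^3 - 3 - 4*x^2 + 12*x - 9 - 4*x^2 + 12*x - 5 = -8*x^2 + 24*x - 16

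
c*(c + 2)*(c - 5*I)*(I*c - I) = I*c^4 + 5*c^3 + I*c^3 + 5*c^2 - 2*I*c^2 - 10*c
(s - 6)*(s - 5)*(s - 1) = s^3 - 12*s^2 + 41*s - 30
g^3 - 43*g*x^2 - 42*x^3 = (g - 7*x)*(g + x)*(g + 6*x)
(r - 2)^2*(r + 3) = r^3 - r^2 - 8*r + 12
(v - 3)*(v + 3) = v^2 - 9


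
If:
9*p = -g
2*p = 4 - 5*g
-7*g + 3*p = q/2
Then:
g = 36/43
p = -4/43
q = -528/43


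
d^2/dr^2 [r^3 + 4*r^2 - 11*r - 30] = 6*r + 8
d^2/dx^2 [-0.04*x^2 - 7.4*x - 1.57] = -0.0800000000000000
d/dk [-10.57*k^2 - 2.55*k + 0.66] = -21.14*k - 2.55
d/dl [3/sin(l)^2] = -6*cos(l)/sin(l)^3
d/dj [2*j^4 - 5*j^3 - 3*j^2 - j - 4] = 8*j^3 - 15*j^2 - 6*j - 1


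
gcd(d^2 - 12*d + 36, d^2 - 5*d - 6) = d - 6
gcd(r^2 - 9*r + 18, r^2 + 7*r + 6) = 1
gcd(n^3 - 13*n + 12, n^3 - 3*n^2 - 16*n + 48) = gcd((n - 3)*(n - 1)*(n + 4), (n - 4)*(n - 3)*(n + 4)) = n^2 + n - 12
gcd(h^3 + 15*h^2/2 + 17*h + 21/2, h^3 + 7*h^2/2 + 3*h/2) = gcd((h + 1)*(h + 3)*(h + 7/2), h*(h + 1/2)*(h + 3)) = h + 3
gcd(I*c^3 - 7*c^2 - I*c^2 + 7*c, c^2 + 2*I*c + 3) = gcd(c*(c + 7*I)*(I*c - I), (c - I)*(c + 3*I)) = 1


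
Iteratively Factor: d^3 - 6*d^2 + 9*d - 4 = (d - 1)*(d^2 - 5*d + 4) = (d - 4)*(d - 1)*(d - 1)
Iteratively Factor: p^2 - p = (p)*(p - 1)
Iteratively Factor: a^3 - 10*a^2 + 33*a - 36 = (a - 4)*(a^2 - 6*a + 9) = (a - 4)*(a - 3)*(a - 3)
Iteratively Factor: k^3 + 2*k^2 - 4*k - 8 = (k - 2)*(k^2 + 4*k + 4) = (k - 2)*(k + 2)*(k + 2)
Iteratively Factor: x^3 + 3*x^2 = (x + 3)*(x^2) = x*(x + 3)*(x)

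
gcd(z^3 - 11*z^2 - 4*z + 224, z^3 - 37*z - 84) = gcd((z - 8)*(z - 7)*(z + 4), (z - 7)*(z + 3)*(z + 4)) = z^2 - 3*z - 28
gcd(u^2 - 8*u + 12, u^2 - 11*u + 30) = u - 6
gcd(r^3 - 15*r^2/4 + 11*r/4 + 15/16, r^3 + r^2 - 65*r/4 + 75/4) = r^2 - 4*r + 15/4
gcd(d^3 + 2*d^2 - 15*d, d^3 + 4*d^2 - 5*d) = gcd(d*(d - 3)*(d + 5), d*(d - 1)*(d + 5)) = d^2 + 5*d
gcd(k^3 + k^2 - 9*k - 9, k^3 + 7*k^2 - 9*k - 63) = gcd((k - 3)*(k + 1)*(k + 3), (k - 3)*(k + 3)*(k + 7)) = k^2 - 9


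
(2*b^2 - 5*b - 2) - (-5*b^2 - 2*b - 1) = 7*b^2 - 3*b - 1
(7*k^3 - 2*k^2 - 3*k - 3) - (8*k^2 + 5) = 7*k^3 - 10*k^2 - 3*k - 8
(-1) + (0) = -1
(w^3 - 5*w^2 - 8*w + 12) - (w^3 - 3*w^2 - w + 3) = -2*w^2 - 7*w + 9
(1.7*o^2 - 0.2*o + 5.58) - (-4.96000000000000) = 1.7*o^2 - 0.2*o + 10.54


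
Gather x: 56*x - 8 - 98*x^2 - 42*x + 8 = -98*x^2 + 14*x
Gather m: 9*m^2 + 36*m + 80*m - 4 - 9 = 9*m^2 + 116*m - 13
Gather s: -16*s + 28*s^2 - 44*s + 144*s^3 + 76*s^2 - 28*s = 144*s^3 + 104*s^2 - 88*s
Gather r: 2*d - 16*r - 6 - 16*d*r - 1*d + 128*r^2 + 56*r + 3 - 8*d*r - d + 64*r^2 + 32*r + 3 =192*r^2 + r*(72 - 24*d)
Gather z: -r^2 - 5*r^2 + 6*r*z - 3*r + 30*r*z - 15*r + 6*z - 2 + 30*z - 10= -6*r^2 - 18*r + z*(36*r + 36) - 12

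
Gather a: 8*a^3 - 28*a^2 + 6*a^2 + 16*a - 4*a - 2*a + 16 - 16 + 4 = 8*a^3 - 22*a^2 + 10*a + 4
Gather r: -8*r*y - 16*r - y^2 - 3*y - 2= r*(-8*y - 16) - y^2 - 3*y - 2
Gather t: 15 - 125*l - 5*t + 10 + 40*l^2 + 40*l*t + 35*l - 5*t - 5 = 40*l^2 - 90*l + t*(40*l - 10) + 20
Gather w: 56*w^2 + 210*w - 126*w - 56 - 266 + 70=56*w^2 + 84*w - 252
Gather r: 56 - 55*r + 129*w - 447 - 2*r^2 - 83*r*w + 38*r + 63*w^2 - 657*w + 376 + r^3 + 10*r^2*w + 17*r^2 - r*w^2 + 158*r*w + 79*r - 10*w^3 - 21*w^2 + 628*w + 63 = r^3 + r^2*(10*w + 15) + r*(-w^2 + 75*w + 62) - 10*w^3 + 42*w^2 + 100*w + 48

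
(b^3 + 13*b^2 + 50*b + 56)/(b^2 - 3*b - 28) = (b^2 + 9*b + 14)/(b - 7)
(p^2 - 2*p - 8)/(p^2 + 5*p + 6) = (p - 4)/(p + 3)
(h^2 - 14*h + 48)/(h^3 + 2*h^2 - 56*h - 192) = (h - 6)/(h^2 + 10*h + 24)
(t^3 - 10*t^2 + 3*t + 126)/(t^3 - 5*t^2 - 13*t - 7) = (t^2 - 3*t - 18)/(t^2 + 2*t + 1)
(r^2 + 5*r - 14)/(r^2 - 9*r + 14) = (r + 7)/(r - 7)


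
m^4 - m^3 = m^3*(m - 1)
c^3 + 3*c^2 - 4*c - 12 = (c - 2)*(c + 2)*(c + 3)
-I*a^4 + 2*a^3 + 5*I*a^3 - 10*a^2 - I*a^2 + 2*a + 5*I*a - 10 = (a - 5)*(a - I)*(a + 2*I)*(-I*a + 1)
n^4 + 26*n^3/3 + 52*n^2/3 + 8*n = n*(n + 2/3)*(n + 2)*(n + 6)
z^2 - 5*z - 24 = (z - 8)*(z + 3)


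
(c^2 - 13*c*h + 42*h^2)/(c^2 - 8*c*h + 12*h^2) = (c - 7*h)/(c - 2*h)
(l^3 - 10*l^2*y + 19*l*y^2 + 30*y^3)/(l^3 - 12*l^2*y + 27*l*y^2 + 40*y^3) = (-l + 6*y)/(-l + 8*y)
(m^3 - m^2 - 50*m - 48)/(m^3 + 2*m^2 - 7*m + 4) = (m^3 - m^2 - 50*m - 48)/(m^3 + 2*m^2 - 7*m + 4)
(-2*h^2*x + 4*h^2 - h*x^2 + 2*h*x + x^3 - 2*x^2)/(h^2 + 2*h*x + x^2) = (-2*h*x + 4*h + x^2 - 2*x)/(h + x)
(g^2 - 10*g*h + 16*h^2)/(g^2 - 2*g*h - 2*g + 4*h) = (g - 8*h)/(g - 2)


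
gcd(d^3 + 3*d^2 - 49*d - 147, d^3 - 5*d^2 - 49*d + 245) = d^2 - 49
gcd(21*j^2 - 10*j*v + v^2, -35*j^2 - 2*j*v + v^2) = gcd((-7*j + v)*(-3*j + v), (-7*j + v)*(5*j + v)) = -7*j + v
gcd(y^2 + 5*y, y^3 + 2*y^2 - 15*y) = y^2 + 5*y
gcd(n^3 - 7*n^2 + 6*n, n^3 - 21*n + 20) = n - 1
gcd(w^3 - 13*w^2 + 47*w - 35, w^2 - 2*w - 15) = w - 5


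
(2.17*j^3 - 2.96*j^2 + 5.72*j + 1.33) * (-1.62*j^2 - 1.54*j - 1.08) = -3.5154*j^5 + 1.4534*j^4 - 7.0516*j^3 - 7.7666*j^2 - 8.2258*j - 1.4364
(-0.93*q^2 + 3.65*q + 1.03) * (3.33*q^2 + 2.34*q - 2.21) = -3.0969*q^4 + 9.9783*q^3 + 14.0262*q^2 - 5.6563*q - 2.2763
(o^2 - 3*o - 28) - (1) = o^2 - 3*o - 29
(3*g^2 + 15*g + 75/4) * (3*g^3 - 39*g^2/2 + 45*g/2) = 9*g^5 - 27*g^4/2 - 675*g^3/4 - 225*g^2/8 + 3375*g/8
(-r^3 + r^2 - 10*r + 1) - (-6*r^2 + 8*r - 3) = -r^3 + 7*r^2 - 18*r + 4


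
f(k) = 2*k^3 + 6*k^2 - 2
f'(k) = 6*k^2 + 12*k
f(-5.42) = -144.18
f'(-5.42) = 111.22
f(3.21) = 125.98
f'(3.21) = 100.34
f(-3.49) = -13.94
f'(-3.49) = 31.20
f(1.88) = 32.50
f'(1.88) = 43.77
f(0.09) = -1.95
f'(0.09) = 1.13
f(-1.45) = 4.52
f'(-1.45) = -4.78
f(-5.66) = -172.43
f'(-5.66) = 124.29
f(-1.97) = 5.99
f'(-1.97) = -0.35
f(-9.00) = -974.00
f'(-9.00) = 378.00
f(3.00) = 106.00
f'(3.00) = 90.00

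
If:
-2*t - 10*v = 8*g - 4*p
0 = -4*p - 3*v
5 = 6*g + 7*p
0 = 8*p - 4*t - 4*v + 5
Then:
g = 43/144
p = 11/24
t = 25/9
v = -11/18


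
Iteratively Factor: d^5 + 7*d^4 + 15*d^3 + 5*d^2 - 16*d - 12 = (d + 1)*(d^4 + 6*d^3 + 9*d^2 - 4*d - 12) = (d + 1)*(d + 2)*(d^3 + 4*d^2 + d - 6) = (d - 1)*(d + 1)*(d + 2)*(d^2 + 5*d + 6) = (d - 1)*(d + 1)*(d + 2)*(d + 3)*(d + 2)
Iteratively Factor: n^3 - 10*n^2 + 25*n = (n)*(n^2 - 10*n + 25) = n*(n - 5)*(n - 5)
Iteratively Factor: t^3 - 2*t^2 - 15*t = (t + 3)*(t^2 - 5*t) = t*(t + 3)*(t - 5)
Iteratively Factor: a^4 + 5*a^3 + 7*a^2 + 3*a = (a + 3)*(a^3 + 2*a^2 + a) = a*(a + 3)*(a^2 + 2*a + 1) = a*(a + 1)*(a + 3)*(a + 1)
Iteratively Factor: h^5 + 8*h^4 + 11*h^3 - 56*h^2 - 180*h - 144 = (h + 2)*(h^4 + 6*h^3 - h^2 - 54*h - 72) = (h + 2)*(h + 3)*(h^3 + 3*h^2 - 10*h - 24) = (h + 2)^2*(h + 3)*(h^2 + h - 12) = (h + 2)^2*(h + 3)*(h + 4)*(h - 3)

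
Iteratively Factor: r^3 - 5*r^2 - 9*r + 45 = (r + 3)*(r^2 - 8*r + 15) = (r - 3)*(r + 3)*(r - 5)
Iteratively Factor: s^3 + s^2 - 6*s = (s + 3)*(s^2 - 2*s) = s*(s + 3)*(s - 2)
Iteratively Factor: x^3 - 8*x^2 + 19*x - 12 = (x - 4)*(x^2 - 4*x + 3) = (x - 4)*(x - 3)*(x - 1)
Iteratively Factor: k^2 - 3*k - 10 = (k - 5)*(k + 2)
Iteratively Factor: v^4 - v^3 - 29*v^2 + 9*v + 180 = (v - 3)*(v^3 + 2*v^2 - 23*v - 60) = (v - 3)*(v + 4)*(v^2 - 2*v - 15) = (v - 5)*(v - 3)*(v + 4)*(v + 3)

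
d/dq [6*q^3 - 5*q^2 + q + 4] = 18*q^2 - 10*q + 1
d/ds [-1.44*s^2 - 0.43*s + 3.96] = -2.88*s - 0.43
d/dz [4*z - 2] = 4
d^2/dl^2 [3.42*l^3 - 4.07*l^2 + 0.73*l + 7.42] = 20.52*l - 8.14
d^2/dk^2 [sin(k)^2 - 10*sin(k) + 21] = 10*sin(k) + 2*cos(2*k)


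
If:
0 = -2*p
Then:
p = 0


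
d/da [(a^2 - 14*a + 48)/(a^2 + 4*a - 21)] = 6*(3*a^2 - 23*a + 17)/(a^4 + 8*a^3 - 26*a^2 - 168*a + 441)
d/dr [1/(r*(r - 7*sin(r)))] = (7*r*cos(r) - 2*r + 7*sin(r))/(r^2*(r - 7*sin(r))^2)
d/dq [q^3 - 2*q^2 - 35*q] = 3*q^2 - 4*q - 35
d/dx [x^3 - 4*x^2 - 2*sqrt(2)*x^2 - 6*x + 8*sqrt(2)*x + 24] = 3*x^2 - 8*x - 4*sqrt(2)*x - 6 + 8*sqrt(2)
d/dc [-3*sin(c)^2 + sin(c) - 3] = (1 - 6*sin(c))*cos(c)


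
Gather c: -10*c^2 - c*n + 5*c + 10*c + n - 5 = -10*c^2 + c*(15 - n) + n - 5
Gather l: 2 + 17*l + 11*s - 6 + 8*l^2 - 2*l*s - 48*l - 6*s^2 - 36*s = 8*l^2 + l*(-2*s - 31) - 6*s^2 - 25*s - 4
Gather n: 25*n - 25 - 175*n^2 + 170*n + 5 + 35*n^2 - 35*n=-140*n^2 + 160*n - 20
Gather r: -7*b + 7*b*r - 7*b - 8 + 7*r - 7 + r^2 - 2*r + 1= -14*b + r^2 + r*(7*b + 5) - 14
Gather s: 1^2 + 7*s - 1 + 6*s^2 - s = 6*s^2 + 6*s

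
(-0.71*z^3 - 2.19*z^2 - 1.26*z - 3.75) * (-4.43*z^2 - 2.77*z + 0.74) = 3.1453*z^5 + 11.6684*z^4 + 11.1227*z^3 + 18.4821*z^2 + 9.4551*z - 2.775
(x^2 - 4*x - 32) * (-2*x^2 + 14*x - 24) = -2*x^4 + 22*x^3 - 16*x^2 - 352*x + 768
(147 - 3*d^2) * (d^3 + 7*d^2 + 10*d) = -3*d^5 - 21*d^4 + 117*d^3 + 1029*d^2 + 1470*d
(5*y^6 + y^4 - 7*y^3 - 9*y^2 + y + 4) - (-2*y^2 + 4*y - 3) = 5*y^6 + y^4 - 7*y^3 - 7*y^2 - 3*y + 7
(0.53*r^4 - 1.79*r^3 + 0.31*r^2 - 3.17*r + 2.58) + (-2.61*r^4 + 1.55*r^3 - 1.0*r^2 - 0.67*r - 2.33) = -2.08*r^4 - 0.24*r^3 - 0.69*r^2 - 3.84*r + 0.25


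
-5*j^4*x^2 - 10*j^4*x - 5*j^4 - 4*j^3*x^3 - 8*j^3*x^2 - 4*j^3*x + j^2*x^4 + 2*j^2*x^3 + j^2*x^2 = (-5*j + x)*(j + x)*(j*x + j)^2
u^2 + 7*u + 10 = (u + 2)*(u + 5)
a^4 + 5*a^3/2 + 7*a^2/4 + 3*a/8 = a*(a + 1/2)^2*(a + 3/2)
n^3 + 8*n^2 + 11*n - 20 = (n - 1)*(n + 4)*(n + 5)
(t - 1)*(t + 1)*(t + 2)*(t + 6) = t^4 + 8*t^3 + 11*t^2 - 8*t - 12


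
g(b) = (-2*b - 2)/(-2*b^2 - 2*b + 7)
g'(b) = (-2*b - 2)*(4*b + 2)/(-2*b^2 - 2*b + 7)^2 - 2/(-2*b^2 - 2*b + 7)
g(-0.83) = -0.05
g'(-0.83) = -0.27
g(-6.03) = -0.19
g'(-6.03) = -0.04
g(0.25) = -0.39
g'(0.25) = -0.50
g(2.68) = 0.58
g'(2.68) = -0.42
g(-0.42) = -0.15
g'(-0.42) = -0.27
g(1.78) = 1.92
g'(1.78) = -5.35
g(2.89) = 0.50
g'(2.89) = -0.31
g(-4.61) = -0.27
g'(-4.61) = -0.10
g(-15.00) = -0.07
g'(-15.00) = 0.00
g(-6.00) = -0.19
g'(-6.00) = -0.04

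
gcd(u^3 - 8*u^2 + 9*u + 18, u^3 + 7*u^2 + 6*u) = u + 1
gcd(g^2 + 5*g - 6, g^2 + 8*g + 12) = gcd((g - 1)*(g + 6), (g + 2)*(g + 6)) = g + 6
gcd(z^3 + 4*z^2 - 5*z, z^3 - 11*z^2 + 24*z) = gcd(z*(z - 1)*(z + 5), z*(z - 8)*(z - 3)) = z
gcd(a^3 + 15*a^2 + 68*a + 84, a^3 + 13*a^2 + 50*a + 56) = a^2 + 9*a + 14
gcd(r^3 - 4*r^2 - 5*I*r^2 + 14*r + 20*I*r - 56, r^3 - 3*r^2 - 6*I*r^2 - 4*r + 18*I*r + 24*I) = r - 4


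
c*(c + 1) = c^2 + c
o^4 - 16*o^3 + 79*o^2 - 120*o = o*(o - 8)*(o - 5)*(o - 3)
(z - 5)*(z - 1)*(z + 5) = z^3 - z^2 - 25*z + 25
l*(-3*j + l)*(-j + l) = 3*j^2*l - 4*j*l^2 + l^3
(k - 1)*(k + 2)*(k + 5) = k^3 + 6*k^2 + 3*k - 10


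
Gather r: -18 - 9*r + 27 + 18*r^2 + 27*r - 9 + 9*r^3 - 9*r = 9*r^3 + 18*r^2 + 9*r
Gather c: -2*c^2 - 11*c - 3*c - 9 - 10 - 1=-2*c^2 - 14*c - 20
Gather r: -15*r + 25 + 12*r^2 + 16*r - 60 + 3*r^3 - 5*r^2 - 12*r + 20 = 3*r^3 + 7*r^2 - 11*r - 15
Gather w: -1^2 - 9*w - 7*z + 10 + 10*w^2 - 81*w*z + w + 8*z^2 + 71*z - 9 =10*w^2 + w*(-81*z - 8) + 8*z^2 + 64*z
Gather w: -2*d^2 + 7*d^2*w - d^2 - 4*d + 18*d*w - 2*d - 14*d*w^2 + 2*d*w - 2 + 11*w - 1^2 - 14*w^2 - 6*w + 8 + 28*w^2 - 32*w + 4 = -3*d^2 - 6*d + w^2*(14 - 14*d) + w*(7*d^2 + 20*d - 27) + 9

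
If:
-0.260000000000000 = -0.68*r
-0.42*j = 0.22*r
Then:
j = -0.20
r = 0.38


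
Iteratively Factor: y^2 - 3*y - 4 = (y - 4)*(y + 1)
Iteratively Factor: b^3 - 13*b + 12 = (b + 4)*(b^2 - 4*b + 3) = (b - 1)*(b + 4)*(b - 3)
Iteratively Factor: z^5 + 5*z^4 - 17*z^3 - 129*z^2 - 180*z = (z + 3)*(z^4 + 2*z^3 - 23*z^2 - 60*z) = (z - 5)*(z + 3)*(z^3 + 7*z^2 + 12*z) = z*(z - 5)*(z + 3)*(z^2 + 7*z + 12) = z*(z - 5)*(z + 3)*(z + 4)*(z + 3)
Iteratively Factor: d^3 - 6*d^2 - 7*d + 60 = (d - 4)*(d^2 - 2*d - 15) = (d - 5)*(d - 4)*(d + 3)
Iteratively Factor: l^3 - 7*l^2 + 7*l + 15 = (l - 5)*(l^2 - 2*l - 3) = (l - 5)*(l - 3)*(l + 1)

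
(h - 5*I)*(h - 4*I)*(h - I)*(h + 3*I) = h^4 - 7*I*h^3 + h^2 - 67*I*h - 60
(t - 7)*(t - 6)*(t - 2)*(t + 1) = t^4 - 14*t^3 + 53*t^2 - 16*t - 84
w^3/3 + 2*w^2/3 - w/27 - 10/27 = (w/3 + 1/3)*(w - 2/3)*(w + 5/3)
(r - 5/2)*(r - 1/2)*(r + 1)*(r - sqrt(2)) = r^4 - 2*r^3 - sqrt(2)*r^3 - 7*r^2/4 + 2*sqrt(2)*r^2 + 5*r/4 + 7*sqrt(2)*r/4 - 5*sqrt(2)/4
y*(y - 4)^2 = y^3 - 8*y^2 + 16*y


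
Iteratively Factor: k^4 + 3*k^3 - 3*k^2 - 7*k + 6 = (k - 1)*(k^3 + 4*k^2 + k - 6) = (k - 1)*(k + 3)*(k^2 + k - 2) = (k - 1)^2*(k + 3)*(k + 2)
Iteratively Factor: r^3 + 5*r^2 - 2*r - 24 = (r + 3)*(r^2 + 2*r - 8) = (r - 2)*(r + 3)*(r + 4)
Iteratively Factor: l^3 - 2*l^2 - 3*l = (l - 3)*(l^2 + l) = (l - 3)*(l + 1)*(l)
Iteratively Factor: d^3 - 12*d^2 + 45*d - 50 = (d - 2)*(d^2 - 10*d + 25) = (d - 5)*(d - 2)*(d - 5)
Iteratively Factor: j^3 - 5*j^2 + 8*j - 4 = (j - 1)*(j^2 - 4*j + 4) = (j - 2)*(j - 1)*(j - 2)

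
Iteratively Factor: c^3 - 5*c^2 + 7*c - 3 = (c - 3)*(c^2 - 2*c + 1) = (c - 3)*(c - 1)*(c - 1)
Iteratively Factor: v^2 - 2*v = (v)*(v - 2)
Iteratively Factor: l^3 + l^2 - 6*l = (l + 3)*(l^2 - 2*l) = l*(l + 3)*(l - 2)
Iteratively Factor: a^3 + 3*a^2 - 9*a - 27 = (a + 3)*(a^2 - 9) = (a + 3)^2*(a - 3)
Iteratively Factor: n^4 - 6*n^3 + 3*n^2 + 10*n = (n - 2)*(n^3 - 4*n^2 - 5*n) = (n - 2)*(n + 1)*(n^2 - 5*n) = n*(n - 2)*(n + 1)*(n - 5)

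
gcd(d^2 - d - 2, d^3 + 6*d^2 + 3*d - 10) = 1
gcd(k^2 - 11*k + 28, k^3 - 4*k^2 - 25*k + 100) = k - 4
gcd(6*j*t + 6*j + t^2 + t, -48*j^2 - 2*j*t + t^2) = 6*j + t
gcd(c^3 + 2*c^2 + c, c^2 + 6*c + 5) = c + 1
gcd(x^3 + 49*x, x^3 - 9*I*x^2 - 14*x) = x^2 - 7*I*x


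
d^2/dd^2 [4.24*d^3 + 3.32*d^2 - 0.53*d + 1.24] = 25.44*d + 6.64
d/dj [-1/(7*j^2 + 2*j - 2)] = 2*(7*j + 1)/(7*j^2 + 2*j - 2)^2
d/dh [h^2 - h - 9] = 2*h - 1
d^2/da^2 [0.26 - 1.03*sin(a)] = 1.03*sin(a)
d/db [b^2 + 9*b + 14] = 2*b + 9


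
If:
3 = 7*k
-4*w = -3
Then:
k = 3/7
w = 3/4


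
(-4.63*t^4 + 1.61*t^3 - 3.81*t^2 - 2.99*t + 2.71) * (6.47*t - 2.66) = -29.9561*t^5 + 22.7325*t^4 - 28.9333*t^3 - 9.2107*t^2 + 25.4871*t - 7.2086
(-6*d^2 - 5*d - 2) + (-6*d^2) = -12*d^2 - 5*d - 2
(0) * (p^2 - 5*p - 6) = 0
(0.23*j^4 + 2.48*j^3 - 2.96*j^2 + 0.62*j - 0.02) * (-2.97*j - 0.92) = -0.6831*j^5 - 7.5772*j^4 + 6.5096*j^3 + 0.8818*j^2 - 0.511*j + 0.0184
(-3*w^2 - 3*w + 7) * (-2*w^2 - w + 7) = 6*w^4 + 9*w^3 - 32*w^2 - 28*w + 49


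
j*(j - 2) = j^2 - 2*j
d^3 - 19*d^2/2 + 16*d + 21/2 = (d - 7)*(d - 3)*(d + 1/2)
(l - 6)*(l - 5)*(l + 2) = l^3 - 9*l^2 + 8*l + 60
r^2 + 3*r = r*(r + 3)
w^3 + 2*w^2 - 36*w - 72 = (w - 6)*(w + 2)*(w + 6)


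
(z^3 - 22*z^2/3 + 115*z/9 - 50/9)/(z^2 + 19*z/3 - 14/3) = (3*z^2 - 20*z + 25)/(3*(z + 7))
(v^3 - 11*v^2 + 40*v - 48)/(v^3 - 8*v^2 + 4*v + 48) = (v^2 - 7*v + 12)/(v^2 - 4*v - 12)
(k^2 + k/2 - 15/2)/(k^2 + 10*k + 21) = (k - 5/2)/(k + 7)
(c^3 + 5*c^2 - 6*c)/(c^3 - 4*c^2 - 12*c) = (-c^2 - 5*c + 6)/(-c^2 + 4*c + 12)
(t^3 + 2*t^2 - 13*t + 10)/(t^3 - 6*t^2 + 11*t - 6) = (t + 5)/(t - 3)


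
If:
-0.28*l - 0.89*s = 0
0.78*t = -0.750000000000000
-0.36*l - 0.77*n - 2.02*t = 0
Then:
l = -3.17857142857143*s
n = 1.4860853432282*s + 2.52247752247752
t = -0.96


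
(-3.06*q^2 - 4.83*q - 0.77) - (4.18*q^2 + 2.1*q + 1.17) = -7.24*q^2 - 6.93*q - 1.94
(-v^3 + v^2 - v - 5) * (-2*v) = 2*v^4 - 2*v^3 + 2*v^2 + 10*v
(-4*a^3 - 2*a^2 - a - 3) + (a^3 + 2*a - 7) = -3*a^3 - 2*a^2 + a - 10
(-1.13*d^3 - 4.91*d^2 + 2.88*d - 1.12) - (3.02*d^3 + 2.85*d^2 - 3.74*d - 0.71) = -4.15*d^3 - 7.76*d^2 + 6.62*d - 0.41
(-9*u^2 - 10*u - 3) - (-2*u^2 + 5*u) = -7*u^2 - 15*u - 3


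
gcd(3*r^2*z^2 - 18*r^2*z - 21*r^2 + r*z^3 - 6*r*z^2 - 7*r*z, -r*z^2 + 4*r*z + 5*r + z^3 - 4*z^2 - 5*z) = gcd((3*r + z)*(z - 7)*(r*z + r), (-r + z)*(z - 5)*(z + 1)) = z + 1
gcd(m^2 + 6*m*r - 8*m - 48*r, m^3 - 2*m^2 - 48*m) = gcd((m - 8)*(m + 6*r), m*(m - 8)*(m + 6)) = m - 8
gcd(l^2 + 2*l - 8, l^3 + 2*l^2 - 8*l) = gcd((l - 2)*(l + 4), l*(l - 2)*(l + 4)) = l^2 + 2*l - 8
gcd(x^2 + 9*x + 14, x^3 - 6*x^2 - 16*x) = x + 2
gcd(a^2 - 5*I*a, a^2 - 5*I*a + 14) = 1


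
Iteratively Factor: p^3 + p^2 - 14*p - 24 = (p + 2)*(p^2 - p - 12) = (p + 2)*(p + 3)*(p - 4)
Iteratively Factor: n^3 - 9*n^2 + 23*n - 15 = (n - 5)*(n^2 - 4*n + 3) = (n - 5)*(n - 3)*(n - 1)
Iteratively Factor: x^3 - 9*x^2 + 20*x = (x)*(x^2 - 9*x + 20) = x*(x - 4)*(x - 5)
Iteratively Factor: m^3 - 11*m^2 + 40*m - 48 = (m - 4)*(m^2 - 7*m + 12) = (m - 4)*(m - 3)*(m - 4)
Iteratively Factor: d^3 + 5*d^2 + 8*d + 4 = (d + 1)*(d^2 + 4*d + 4) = (d + 1)*(d + 2)*(d + 2)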